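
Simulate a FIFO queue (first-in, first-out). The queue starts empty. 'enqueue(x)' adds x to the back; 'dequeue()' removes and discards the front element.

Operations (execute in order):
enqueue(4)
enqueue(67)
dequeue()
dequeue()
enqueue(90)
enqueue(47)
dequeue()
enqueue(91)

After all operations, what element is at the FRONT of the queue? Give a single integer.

enqueue(4): queue = [4]
enqueue(67): queue = [4, 67]
dequeue(): queue = [67]
dequeue(): queue = []
enqueue(90): queue = [90]
enqueue(47): queue = [90, 47]
dequeue(): queue = [47]
enqueue(91): queue = [47, 91]

Answer: 47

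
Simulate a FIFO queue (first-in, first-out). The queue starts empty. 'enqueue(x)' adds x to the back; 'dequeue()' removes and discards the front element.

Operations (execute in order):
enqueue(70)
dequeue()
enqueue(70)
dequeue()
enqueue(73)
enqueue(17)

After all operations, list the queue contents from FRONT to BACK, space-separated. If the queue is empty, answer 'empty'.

enqueue(70): [70]
dequeue(): []
enqueue(70): [70]
dequeue(): []
enqueue(73): [73]
enqueue(17): [73, 17]

Answer: 73 17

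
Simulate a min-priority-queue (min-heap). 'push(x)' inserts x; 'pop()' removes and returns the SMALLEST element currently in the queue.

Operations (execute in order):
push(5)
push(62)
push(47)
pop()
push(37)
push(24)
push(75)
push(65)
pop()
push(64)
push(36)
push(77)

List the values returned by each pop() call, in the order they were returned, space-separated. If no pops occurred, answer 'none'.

push(5): heap contents = [5]
push(62): heap contents = [5, 62]
push(47): heap contents = [5, 47, 62]
pop() → 5: heap contents = [47, 62]
push(37): heap contents = [37, 47, 62]
push(24): heap contents = [24, 37, 47, 62]
push(75): heap contents = [24, 37, 47, 62, 75]
push(65): heap contents = [24, 37, 47, 62, 65, 75]
pop() → 24: heap contents = [37, 47, 62, 65, 75]
push(64): heap contents = [37, 47, 62, 64, 65, 75]
push(36): heap contents = [36, 37, 47, 62, 64, 65, 75]
push(77): heap contents = [36, 37, 47, 62, 64, 65, 75, 77]

Answer: 5 24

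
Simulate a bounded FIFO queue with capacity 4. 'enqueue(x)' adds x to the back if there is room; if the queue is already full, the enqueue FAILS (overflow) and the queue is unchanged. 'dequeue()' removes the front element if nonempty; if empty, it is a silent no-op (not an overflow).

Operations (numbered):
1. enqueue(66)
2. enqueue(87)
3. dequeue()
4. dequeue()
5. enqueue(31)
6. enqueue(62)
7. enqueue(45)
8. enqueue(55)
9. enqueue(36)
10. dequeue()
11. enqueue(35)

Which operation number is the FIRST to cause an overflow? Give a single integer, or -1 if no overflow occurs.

Answer: 9

Derivation:
1. enqueue(66): size=1
2. enqueue(87): size=2
3. dequeue(): size=1
4. dequeue(): size=0
5. enqueue(31): size=1
6. enqueue(62): size=2
7. enqueue(45): size=3
8. enqueue(55): size=4
9. enqueue(36): size=4=cap → OVERFLOW (fail)
10. dequeue(): size=3
11. enqueue(35): size=4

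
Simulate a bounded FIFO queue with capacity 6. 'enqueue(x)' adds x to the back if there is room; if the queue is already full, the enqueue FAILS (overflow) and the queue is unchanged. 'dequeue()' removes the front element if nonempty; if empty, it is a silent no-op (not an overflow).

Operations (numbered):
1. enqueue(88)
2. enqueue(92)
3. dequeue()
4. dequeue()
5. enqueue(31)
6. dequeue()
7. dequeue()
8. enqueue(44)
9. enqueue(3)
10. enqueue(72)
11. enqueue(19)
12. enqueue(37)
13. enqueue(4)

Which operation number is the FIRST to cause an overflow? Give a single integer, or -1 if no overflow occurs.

Answer: -1

Derivation:
1. enqueue(88): size=1
2. enqueue(92): size=2
3. dequeue(): size=1
4. dequeue(): size=0
5. enqueue(31): size=1
6. dequeue(): size=0
7. dequeue(): empty, no-op, size=0
8. enqueue(44): size=1
9. enqueue(3): size=2
10. enqueue(72): size=3
11. enqueue(19): size=4
12. enqueue(37): size=5
13. enqueue(4): size=6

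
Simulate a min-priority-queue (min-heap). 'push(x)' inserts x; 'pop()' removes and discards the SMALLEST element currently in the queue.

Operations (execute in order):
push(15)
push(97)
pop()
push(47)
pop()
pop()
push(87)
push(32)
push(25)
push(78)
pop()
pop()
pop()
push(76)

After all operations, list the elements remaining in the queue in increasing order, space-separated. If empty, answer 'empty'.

push(15): heap contents = [15]
push(97): heap contents = [15, 97]
pop() → 15: heap contents = [97]
push(47): heap contents = [47, 97]
pop() → 47: heap contents = [97]
pop() → 97: heap contents = []
push(87): heap contents = [87]
push(32): heap contents = [32, 87]
push(25): heap contents = [25, 32, 87]
push(78): heap contents = [25, 32, 78, 87]
pop() → 25: heap contents = [32, 78, 87]
pop() → 32: heap contents = [78, 87]
pop() → 78: heap contents = [87]
push(76): heap contents = [76, 87]

Answer: 76 87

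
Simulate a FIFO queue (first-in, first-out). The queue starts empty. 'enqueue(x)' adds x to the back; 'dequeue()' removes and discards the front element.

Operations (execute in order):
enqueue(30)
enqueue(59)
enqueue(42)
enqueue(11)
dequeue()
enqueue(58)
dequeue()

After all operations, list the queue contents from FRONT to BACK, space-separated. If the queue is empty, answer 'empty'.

enqueue(30): [30]
enqueue(59): [30, 59]
enqueue(42): [30, 59, 42]
enqueue(11): [30, 59, 42, 11]
dequeue(): [59, 42, 11]
enqueue(58): [59, 42, 11, 58]
dequeue(): [42, 11, 58]

Answer: 42 11 58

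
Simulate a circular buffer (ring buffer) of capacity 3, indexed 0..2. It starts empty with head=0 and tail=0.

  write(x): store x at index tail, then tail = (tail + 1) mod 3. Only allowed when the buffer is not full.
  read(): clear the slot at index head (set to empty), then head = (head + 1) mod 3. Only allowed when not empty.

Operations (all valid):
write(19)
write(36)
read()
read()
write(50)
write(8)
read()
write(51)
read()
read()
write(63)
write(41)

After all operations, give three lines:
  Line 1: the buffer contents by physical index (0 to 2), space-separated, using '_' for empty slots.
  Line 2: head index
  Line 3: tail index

Answer: 41 _ 63
2
1

Derivation:
write(19): buf=[19 _ _], head=0, tail=1, size=1
write(36): buf=[19 36 _], head=0, tail=2, size=2
read(): buf=[_ 36 _], head=1, tail=2, size=1
read(): buf=[_ _ _], head=2, tail=2, size=0
write(50): buf=[_ _ 50], head=2, tail=0, size=1
write(8): buf=[8 _ 50], head=2, tail=1, size=2
read(): buf=[8 _ _], head=0, tail=1, size=1
write(51): buf=[8 51 _], head=0, tail=2, size=2
read(): buf=[_ 51 _], head=1, tail=2, size=1
read(): buf=[_ _ _], head=2, tail=2, size=0
write(63): buf=[_ _ 63], head=2, tail=0, size=1
write(41): buf=[41 _ 63], head=2, tail=1, size=2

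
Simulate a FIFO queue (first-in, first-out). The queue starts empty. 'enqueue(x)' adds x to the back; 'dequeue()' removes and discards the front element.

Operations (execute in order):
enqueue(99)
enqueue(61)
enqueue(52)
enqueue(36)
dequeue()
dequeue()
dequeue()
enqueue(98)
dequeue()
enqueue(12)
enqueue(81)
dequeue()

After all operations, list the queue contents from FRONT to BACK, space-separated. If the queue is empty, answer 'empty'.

Answer: 12 81

Derivation:
enqueue(99): [99]
enqueue(61): [99, 61]
enqueue(52): [99, 61, 52]
enqueue(36): [99, 61, 52, 36]
dequeue(): [61, 52, 36]
dequeue(): [52, 36]
dequeue(): [36]
enqueue(98): [36, 98]
dequeue(): [98]
enqueue(12): [98, 12]
enqueue(81): [98, 12, 81]
dequeue(): [12, 81]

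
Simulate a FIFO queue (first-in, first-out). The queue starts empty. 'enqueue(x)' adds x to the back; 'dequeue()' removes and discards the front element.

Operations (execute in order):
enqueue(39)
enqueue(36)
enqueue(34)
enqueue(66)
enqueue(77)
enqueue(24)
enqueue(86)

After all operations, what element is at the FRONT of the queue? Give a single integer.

Answer: 39

Derivation:
enqueue(39): queue = [39]
enqueue(36): queue = [39, 36]
enqueue(34): queue = [39, 36, 34]
enqueue(66): queue = [39, 36, 34, 66]
enqueue(77): queue = [39, 36, 34, 66, 77]
enqueue(24): queue = [39, 36, 34, 66, 77, 24]
enqueue(86): queue = [39, 36, 34, 66, 77, 24, 86]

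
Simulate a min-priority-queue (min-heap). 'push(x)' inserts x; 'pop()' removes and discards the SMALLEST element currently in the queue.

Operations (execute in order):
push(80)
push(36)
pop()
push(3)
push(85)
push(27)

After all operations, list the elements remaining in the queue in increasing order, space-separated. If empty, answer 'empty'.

push(80): heap contents = [80]
push(36): heap contents = [36, 80]
pop() → 36: heap contents = [80]
push(3): heap contents = [3, 80]
push(85): heap contents = [3, 80, 85]
push(27): heap contents = [3, 27, 80, 85]

Answer: 3 27 80 85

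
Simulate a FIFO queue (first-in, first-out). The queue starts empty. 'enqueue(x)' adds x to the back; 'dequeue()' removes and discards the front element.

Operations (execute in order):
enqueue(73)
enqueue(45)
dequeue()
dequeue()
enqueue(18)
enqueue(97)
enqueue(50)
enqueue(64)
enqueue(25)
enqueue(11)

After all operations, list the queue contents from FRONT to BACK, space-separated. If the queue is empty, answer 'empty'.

Answer: 18 97 50 64 25 11

Derivation:
enqueue(73): [73]
enqueue(45): [73, 45]
dequeue(): [45]
dequeue(): []
enqueue(18): [18]
enqueue(97): [18, 97]
enqueue(50): [18, 97, 50]
enqueue(64): [18, 97, 50, 64]
enqueue(25): [18, 97, 50, 64, 25]
enqueue(11): [18, 97, 50, 64, 25, 11]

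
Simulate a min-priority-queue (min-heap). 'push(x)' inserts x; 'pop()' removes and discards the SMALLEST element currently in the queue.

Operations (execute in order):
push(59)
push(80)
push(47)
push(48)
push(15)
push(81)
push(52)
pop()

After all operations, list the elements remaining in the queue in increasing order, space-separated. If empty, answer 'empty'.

push(59): heap contents = [59]
push(80): heap contents = [59, 80]
push(47): heap contents = [47, 59, 80]
push(48): heap contents = [47, 48, 59, 80]
push(15): heap contents = [15, 47, 48, 59, 80]
push(81): heap contents = [15, 47, 48, 59, 80, 81]
push(52): heap contents = [15, 47, 48, 52, 59, 80, 81]
pop() → 15: heap contents = [47, 48, 52, 59, 80, 81]

Answer: 47 48 52 59 80 81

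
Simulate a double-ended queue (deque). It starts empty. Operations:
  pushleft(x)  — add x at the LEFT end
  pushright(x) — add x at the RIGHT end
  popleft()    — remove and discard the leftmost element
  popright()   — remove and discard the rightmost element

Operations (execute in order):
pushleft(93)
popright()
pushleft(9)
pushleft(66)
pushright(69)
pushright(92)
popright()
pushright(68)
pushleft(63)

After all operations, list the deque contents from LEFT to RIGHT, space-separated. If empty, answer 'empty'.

Answer: 63 66 9 69 68

Derivation:
pushleft(93): [93]
popright(): []
pushleft(9): [9]
pushleft(66): [66, 9]
pushright(69): [66, 9, 69]
pushright(92): [66, 9, 69, 92]
popright(): [66, 9, 69]
pushright(68): [66, 9, 69, 68]
pushleft(63): [63, 66, 9, 69, 68]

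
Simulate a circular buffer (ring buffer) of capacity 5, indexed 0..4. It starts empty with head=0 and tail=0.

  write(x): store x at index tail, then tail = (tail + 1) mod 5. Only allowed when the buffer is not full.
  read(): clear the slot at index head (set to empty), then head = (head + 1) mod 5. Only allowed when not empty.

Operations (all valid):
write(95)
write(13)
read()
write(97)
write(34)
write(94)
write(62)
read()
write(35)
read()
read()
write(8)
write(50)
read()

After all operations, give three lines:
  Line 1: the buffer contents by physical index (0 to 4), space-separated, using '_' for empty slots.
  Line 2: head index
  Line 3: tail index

write(95): buf=[95 _ _ _ _], head=0, tail=1, size=1
write(13): buf=[95 13 _ _ _], head=0, tail=2, size=2
read(): buf=[_ 13 _ _ _], head=1, tail=2, size=1
write(97): buf=[_ 13 97 _ _], head=1, tail=3, size=2
write(34): buf=[_ 13 97 34 _], head=1, tail=4, size=3
write(94): buf=[_ 13 97 34 94], head=1, tail=0, size=4
write(62): buf=[62 13 97 34 94], head=1, tail=1, size=5
read(): buf=[62 _ 97 34 94], head=2, tail=1, size=4
write(35): buf=[62 35 97 34 94], head=2, tail=2, size=5
read(): buf=[62 35 _ 34 94], head=3, tail=2, size=4
read(): buf=[62 35 _ _ 94], head=4, tail=2, size=3
write(8): buf=[62 35 8 _ 94], head=4, tail=3, size=4
write(50): buf=[62 35 8 50 94], head=4, tail=4, size=5
read(): buf=[62 35 8 50 _], head=0, tail=4, size=4

Answer: 62 35 8 50 _
0
4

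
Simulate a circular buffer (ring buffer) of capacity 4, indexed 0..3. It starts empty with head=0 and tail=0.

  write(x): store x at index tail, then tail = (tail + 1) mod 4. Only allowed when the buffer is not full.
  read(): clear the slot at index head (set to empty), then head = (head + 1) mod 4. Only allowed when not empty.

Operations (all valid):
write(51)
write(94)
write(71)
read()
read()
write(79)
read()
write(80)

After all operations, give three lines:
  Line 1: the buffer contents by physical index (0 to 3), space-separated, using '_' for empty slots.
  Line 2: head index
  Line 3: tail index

Answer: 80 _ _ 79
3
1

Derivation:
write(51): buf=[51 _ _ _], head=0, tail=1, size=1
write(94): buf=[51 94 _ _], head=0, tail=2, size=2
write(71): buf=[51 94 71 _], head=0, tail=3, size=3
read(): buf=[_ 94 71 _], head=1, tail=3, size=2
read(): buf=[_ _ 71 _], head=2, tail=3, size=1
write(79): buf=[_ _ 71 79], head=2, tail=0, size=2
read(): buf=[_ _ _ 79], head=3, tail=0, size=1
write(80): buf=[80 _ _ 79], head=3, tail=1, size=2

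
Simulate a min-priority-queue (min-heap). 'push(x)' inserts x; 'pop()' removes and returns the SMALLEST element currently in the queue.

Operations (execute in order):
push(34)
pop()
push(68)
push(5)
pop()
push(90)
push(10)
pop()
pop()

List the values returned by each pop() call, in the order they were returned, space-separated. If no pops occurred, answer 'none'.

Answer: 34 5 10 68

Derivation:
push(34): heap contents = [34]
pop() → 34: heap contents = []
push(68): heap contents = [68]
push(5): heap contents = [5, 68]
pop() → 5: heap contents = [68]
push(90): heap contents = [68, 90]
push(10): heap contents = [10, 68, 90]
pop() → 10: heap contents = [68, 90]
pop() → 68: heap contents = [90]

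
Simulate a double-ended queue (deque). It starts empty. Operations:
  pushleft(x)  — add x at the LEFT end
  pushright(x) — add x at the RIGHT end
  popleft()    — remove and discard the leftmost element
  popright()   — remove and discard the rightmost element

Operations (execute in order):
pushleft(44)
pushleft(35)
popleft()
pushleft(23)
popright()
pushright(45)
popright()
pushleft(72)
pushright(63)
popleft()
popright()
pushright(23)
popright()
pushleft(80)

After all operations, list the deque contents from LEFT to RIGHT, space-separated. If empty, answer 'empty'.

Answer: 80 23

Derivation:
pushleft(44): [44]
pushleft(35): [35, 44]
popleft(): [44]
pushleft(23): [23, 44]
popright(): [23]
pushright(45): [23, 45]
popright(): [23]
pushleft(72): [72, 23]
pushright(63): [72, 23, 63]
popleft(): [23, 63]
popright(): [23]
pushright(23): [23, 23]
popright(): [23]
pushleft(80): [80, 23]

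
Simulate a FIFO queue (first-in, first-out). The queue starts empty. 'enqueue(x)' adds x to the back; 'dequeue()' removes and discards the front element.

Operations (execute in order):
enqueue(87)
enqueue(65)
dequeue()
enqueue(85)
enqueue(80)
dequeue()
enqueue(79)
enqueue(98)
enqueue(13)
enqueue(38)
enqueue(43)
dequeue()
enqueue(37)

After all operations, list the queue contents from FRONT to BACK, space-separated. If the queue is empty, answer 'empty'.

enqueue(87): [87]
enqueue(65): [87, 65]
dequeue(): [65]
enqueue(85): [65, 85]
enqueue(80): [65, 85, 80]
dequeue(): [85, 80]
enqueue(79): [85, 80, 79]
enqueue(98): [85, 80, 79, 98]
enqueue(13): [85, 80, 79, 98, 13]
enqueue(38): [85, 80, 79, 98, 13, 38]
enqueue(43): [85, 80, 79, 98, 13, 38, 43]
dequeue(): [80, 79, 98, 13, 38, 43]
enqueue(37): [80, 79, 98, 13, 38, 43, 37]

Answer: 80 79 98 13 38 43 37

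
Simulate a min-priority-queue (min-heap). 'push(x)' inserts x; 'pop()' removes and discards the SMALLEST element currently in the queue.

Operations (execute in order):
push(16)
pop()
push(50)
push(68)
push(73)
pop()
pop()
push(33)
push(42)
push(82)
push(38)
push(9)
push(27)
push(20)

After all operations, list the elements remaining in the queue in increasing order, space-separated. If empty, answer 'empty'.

push(16): heap contents = [16]
pop() → 16: heap contents = []
push(50): heap contents = [50]
push(68): heap contents = [50, 68]
push(73): heap contents = [50, 68, 73]
pop() → 50: heap contents = [68, 73]
pop() → 68: heap contents = [73]
push(33): heap contents = [33, 73]
push(42): heap contents = [33, 42, 73]
push(82): heap contents = [33, 42, 73, 82]
push(38): heap contents = [33, 38, 42, 73, 82]
push(9): heap contents = [9, 33, 38, 42, 73, 82]
push(27): heap contents = [9, 27, 33, 38, 42, 73, 82]
push(20): heap contents = [9, 20, 27, 33, 38, 42, 73, 82]

Answer: 9 20 27 33 38 42 73 82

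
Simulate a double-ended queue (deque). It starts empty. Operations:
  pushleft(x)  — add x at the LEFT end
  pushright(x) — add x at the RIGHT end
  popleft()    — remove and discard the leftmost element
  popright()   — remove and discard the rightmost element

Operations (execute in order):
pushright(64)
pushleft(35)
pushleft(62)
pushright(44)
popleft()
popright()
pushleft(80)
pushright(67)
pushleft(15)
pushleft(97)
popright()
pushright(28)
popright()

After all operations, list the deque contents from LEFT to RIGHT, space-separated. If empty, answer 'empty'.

Answer: 97 15 80 35 64

Derivation:
pushright(64): [64]
pushleft(35): [35, 64]
pushleft(62): [62, 35, 64]
pushright(44): [62, 35, 64, 44]
popleft(): [35, 64, 44]
popright(): [35, 64]
pushleft(80): [80, 35, 64]
pushright(67): [80, 35, 64, 67]
pushleft(15): [15, 80, 35, 64, 67]
pushleft(97): [97, 15, 80, 35, 64, 67]
popright(): [97, 15, 80, 35, 64]
pushright(28): [97, 15, 80, 35, 64, 28]
popright(): [97, 15, 80, 35, 64]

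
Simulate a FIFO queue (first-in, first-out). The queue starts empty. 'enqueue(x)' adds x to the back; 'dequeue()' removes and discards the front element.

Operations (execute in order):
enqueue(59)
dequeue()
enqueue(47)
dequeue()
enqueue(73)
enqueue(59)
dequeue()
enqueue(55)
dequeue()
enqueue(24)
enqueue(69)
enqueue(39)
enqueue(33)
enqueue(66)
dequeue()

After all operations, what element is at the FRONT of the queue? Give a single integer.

Answer: 24

Derivation:
enqueue(59): queue = [59]
dequeue(): queue = []
enqueue(47): queue = [47]
dequeue(): queue = []
enqueue(73): queue = [73]
enqueue(59): queue = [73, 59]
dequeue(): queue = [59]
enqueue(55): queue = [59, 55]
dequeue(): queue = [55]
enqueue(24): queue = [55, 24]
enqueue(69): queue = [55, 24, 69]
enqueue(39): queue = [55, 24, 69, 39]
enqueue(33): queue = [55, 24, 69, 39, 33]
enqueue(66): queue = [55, 24, 69, 39, 33, 66]
dequeue(): queue = [24, 69, 39, 33, 66]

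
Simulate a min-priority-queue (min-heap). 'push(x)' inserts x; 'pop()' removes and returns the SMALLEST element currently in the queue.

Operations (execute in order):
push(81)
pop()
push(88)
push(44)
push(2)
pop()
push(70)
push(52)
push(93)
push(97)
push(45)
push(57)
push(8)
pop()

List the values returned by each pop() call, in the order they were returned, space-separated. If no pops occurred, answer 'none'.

push(81): heap contents = [81]
pop() → 81: heap contents = []
push(88): heap contents = [88]
push(44): heap contents = [44, 88]
push(2): heap contents = [2, 44, 88]
pop() → 2: heap contents = [44, 88]
push(70): heap contents = [44, 70, 88]
push(52): heap contents = [44, 52, 70, 88]
push(93): heap contents = [44, 52, 70, 88, 93]
push(97): heap contents = [44, 52, 70, 88, 93, 97]
push(45): heap contents = [44, 45, 52, 70, 88, 93, 97]
push(57): heap contents = [44, 45, 52, 57, 70, 88, 93, 97]
push(8): heap contents = [8, 44, 45, 52, 57, 70, 88, 93, 97]
pop() → 8: heap contents = [44, 45, 52, 57, 70, 88, 93, 97]

Answer: 81 2 8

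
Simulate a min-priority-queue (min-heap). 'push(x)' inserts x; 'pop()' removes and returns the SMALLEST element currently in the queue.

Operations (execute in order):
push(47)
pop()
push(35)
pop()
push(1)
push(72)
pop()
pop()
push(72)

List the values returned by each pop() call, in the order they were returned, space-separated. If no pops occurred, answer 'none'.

push(47): heap contents = [47]
pop() → 47: heap contents = []
push(35): heap contents = [35]
pop() → 35: heap contents = []
push(1): heap contents = [1]
push(72): heap contents = [1, 72]
pop() → 1: heap contents = [72]
pop() → 72: heap contents = []
push(72): heap contents = [72]

Answer: 47 35 1 72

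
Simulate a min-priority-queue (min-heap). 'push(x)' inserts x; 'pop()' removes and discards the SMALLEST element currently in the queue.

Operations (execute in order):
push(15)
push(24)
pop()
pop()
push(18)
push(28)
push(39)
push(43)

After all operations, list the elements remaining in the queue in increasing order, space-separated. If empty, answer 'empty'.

Answer: 18 28 39 43

Derivation:
push(15): heap contents = [15]
push(24): heap contents = [15, 24]
pop() → 15: heap contents = [24]
pop() → 24: heap contents = []
push(18): heap contents = [18]
push(28): heap contents = [18, 28]
push(39): heap contents = [18, 28, 39]
push(43): heap contents = [18, 28, 39, 43]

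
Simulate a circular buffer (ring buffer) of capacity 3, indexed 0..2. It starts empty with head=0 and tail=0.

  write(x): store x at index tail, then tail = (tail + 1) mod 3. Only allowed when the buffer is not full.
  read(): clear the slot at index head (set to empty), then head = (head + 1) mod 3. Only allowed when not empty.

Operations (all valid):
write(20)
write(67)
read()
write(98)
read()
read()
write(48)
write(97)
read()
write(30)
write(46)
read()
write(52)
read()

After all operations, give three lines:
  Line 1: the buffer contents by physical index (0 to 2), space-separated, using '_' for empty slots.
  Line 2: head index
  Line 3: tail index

write(20): buf=[20 _ _], head=0, tail=1, size=1
write(67): buf=[20 67 _], head=0, tail=2, size=2
read(): buf=[_ 67 _], head=1, tail=2, size=1
write(98): buf=[_ 67 98], head=1, tail=0, size=2
read(): buf=[_ _ 98], head=2, tail=0, size=1
read(): buf=[_ _ _], head=0, tail=0, size=0
write(48): buf=[48 _ _], head=0, tail=1, size=1
write(97): buf=[48 97 _], head=0, tail=2, size=2
read(): buf=[_ 97 _], head=1, tail=2, size=1
write(30): buf=[_ 97 30], head=1, tail=0, size=2
write(46): buf=[46 97 30], head=1, tail=1, size=3
read(): buf=[46 _ 30], head=2, tail=1, size=2
write(52): buf=[46 52 30], head=2, tail=2, size=3
read(): buf=[46 52 _], head=0, tail=2, size=2

Answer: 46 52 _
0
2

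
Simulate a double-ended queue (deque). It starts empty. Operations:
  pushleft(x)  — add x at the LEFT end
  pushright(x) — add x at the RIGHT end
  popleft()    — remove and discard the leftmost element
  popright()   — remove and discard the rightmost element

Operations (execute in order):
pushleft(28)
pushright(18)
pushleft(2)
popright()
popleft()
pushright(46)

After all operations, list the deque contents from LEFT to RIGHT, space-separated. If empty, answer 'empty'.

Answer: 28 46

Derivation:
pushleft(28): [28]
pushright(18): [28, 18]
pushleft(2): [2, 28, 18]
popright(): [2, 28]
popleft(): [28]
pushright(46): [28, 46]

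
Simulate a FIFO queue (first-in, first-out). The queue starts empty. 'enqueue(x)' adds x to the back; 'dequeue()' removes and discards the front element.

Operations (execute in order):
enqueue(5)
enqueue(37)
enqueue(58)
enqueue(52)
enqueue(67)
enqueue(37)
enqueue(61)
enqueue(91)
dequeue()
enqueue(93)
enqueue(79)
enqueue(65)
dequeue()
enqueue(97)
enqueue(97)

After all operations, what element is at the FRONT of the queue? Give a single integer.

enqueue(5): queue = [5]
enqueue(37): queue = [5, 37]
enqueue(58): queue = [5, 37, 58]
enqueue(52): queue = [5, 37, 58, 52]
enqueue(67): queue = [5, 37, 58, 52, 67]
enqueue(37): queue = [5, 37, 58, 52, 67, 37]
enqueue(61): queue = [5, 37, 58, 52, 67, 37, 61]
enqueue(91): queue = [5, 37, 58, 52, 67, 37, 61, 91]
dequeue(): queue = [37, 58, 52, 67, 37, 61, 91]
enqueue(93): queue = [37, 58, 52, 67, 37, 61, 91, 93]
enqueue(79): queue = [37, 58, 52, 67, 37, 61, 91, 93, 79]
enqueue(65): queue = [37, 58, 52, 67, 37, 61, 91, 93, 79, 65]
dequeue(): queue = [58, 52, 67, 37, 61, 91, 93, 79, 65]
enqueue(97): queue = [58, 52, 67, 37, 61, 91, 93, 79, 65, 97]
enqueue(97): queue = [58, 52, 67, 37, 61, 91, 93, 79, 65, 97, 97]

Answer: 58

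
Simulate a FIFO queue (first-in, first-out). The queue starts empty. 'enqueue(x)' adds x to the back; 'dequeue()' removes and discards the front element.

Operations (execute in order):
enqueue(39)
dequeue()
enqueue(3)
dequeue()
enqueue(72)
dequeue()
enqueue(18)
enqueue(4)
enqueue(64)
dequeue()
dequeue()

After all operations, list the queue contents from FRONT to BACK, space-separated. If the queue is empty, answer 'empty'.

enqueue(39): [39]
dequeue(): []
enqueue(3): [3]
dequeue(): []
enqueue(72): [72]
dequeue(): []
enqueue(18): [18]
enqueue(4): [18, 4]
enqueue(64): [18, 4, 64]
dequeue(): [4, 64]
dequeue(): [64]

Answer: 64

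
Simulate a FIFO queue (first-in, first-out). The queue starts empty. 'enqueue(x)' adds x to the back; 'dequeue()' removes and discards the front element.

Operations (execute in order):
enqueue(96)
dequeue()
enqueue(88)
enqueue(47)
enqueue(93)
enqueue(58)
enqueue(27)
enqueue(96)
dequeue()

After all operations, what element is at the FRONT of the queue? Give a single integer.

Answer: 47

Derivation:
enqueue(96): queue = [96]
dequeue(): queue = []
enqueue(88): queue = [88]
enqueue(47): queue = [88, 47]
enqueue(93): queue = [88, 47, 93]
enqueue(58): queue = [88, 47, 93, 58]
enqueue(27): queue = [88, 47, 93, 58, 27]
enqueue(96): queue = [88, 47, 93, 58, 27, 96]
dequeue(): queue = [47, 93, 58, 27, 96]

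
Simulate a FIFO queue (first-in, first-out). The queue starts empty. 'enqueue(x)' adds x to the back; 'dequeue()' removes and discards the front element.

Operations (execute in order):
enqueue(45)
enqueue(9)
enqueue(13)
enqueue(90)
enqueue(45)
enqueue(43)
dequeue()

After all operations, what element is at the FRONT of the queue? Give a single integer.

Answer: 9

Derivation:
enqueue(45): queue = [45]
enqueue(9): queue = [45, 9]
enqueue(13): queue = [45, 9, 13]
enqueue(90): queue = [45, 9, 13, 90]
enqueue(45): queue = [45, 9, 13, 90, 45]
enqueue(43): queue = [45, 9, 13, 90, 45, 43]
dequeue(): queue = [9, 13, 90, 45, 43]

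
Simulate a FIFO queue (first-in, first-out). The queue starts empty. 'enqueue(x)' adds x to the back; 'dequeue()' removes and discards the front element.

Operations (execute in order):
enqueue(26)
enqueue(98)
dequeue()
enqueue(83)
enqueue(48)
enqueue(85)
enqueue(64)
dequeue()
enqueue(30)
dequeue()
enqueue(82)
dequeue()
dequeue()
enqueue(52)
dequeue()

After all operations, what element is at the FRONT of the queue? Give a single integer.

enqueue(26): queue = [26]
enqueue(98): queue = [26, 98]
dequeue(): queue = [98]
enqueue(83): queue = [98, 83]
enqueue(48): queue = [98, 83, 48]
enqueue(85): queue = [98, 83, 48, 85]
enqueue(64): queue = [98, 83, 48, 85, 64]
dequeue(): queue = [83, 48, 85, 64]
enqueue(30): queue = [83, 48, 85, 64, 30]
dequeue(): queue = [48, 85, 64, 30]
enqueue(82): queue = [48, 85, 64, 30, 82]
dequeue(): queue = [85, 64, 30, 82]
dequeue(): queue = [64, 30, 82]
enqueue(52): queue = [64, 30, 82, 52]
dequeue(): queue = [30, 82, 52]

Answer: 30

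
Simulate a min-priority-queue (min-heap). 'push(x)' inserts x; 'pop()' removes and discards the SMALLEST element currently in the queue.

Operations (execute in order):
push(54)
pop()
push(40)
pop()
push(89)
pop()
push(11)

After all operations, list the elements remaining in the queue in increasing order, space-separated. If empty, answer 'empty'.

push(54): heap contents = [54]
pop() → 54: heap contents = []
push(40): heap contents = [40]
pop() → 40: heap contents = []
push(89): heap contents = [89]
pop() → 89: heap contents = []
push(11): heap contents = [11]

Answer: 11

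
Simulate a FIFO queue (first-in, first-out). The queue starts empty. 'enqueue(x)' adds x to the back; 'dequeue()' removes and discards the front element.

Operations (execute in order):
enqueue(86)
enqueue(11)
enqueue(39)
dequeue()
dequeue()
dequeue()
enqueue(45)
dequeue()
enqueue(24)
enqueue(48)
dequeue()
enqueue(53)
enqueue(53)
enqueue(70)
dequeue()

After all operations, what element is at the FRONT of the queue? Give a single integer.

Answer: 53

Derivation:
enqueue(86): queue = [86]
enqueue(11): queue = [86, 11]
enqueue(39): queue = [86, 11, 39]
dequeue(): queue = [11, 39]
dequeue(): queue = [39]
dequeue(): queue = []
enqueue(45): queue = [45]
dequeue(): queue = []
enqueue(24): queue = [24]
enqueue(48): queue = [24, 48]
dequeue(): queue = [48]
enqueue(53): queue = [48, 53]
enqueue(53): queue = [48, 53, 53]
enqueue(70): queue = [48, 53, 53, 70]
dequeue(): queue = [53, 53, 70]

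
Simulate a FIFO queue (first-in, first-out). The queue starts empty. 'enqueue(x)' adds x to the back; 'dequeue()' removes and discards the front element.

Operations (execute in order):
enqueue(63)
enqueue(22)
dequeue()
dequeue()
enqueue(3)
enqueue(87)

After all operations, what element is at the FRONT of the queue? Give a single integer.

Answer: 3

Derivation:
enqueue(63): queue = [63]
enqueue(22): queue = [63, 22]
dequeue(): queue = [22]
dequeue(): queue = []
enqueue(3): queue = [3]
enqueue(87): queue = [3, 87]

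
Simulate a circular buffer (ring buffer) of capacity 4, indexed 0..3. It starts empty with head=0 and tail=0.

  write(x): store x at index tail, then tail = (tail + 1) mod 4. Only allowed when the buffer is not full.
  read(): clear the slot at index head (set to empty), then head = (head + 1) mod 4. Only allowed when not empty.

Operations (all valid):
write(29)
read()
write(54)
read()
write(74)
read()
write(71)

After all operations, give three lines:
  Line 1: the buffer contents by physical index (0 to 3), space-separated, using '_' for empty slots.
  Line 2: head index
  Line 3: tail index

write(29): buf=[29 _ _ _], head=0, tail=1, size=1
read(): buf=[_ _ _ _], head=1, tail=1, size=0
write(54): buf=[_ 54 _ _], head=1, tail=2, size=1
read(): buf=[_ _ _ _], head=2, tail=2, size=0
write(74): buf=[_ _ 74 _], head=2, tail=3, size=1
read(): buf=[_ _ _ _], head=3, tail=3, size=0
write(71): buf=[_ _ _ 71], head=3, tail=0, size=1

Answer: _ _ _ 71
3
0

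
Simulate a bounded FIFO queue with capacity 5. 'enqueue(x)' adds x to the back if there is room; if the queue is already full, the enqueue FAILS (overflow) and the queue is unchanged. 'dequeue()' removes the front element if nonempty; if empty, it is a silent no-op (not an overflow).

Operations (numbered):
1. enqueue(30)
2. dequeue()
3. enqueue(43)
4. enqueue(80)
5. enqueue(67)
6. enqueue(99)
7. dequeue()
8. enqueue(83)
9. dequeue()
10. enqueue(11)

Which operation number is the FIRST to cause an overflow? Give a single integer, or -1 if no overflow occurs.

1. enqueue(30): size=1
2. dequeue(): size=0
3. enqueue(43): size=1
4. enqueue(80): size=2
5. enqueue(67): size=3
6. enqueue(99): size=4
7. dequeue(): size=3
8. enqueue(83): size=4
9. dequeue(): size=3
10. enqueue(11): size=4

Answer: -1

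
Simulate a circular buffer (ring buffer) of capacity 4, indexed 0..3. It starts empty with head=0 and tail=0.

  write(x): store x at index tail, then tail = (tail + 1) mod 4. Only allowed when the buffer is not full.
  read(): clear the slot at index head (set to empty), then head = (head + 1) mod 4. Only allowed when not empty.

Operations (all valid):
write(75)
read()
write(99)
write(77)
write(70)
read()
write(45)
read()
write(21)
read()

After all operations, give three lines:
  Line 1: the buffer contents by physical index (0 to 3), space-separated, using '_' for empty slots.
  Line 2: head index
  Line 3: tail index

write(75): buf=[75 _ _ _], head=0, tail=1, size=1
read(): buf=[_ _ _ _], head=1, tail=1, size=0
write(99): buf=[_ 99 _ _], head=1, tail=2, size=1
write(77): buf=[_ 99 77 _], head=1, tail=3, size=2
write(70): buf=[_ 99 77 70], head=1, tail=0, size=3
read(): buf=[_ _ 77 70], head=2, tail=0, size=2
write(45): buf=[45 _ 77 70], head=2, tail=1, size=3
read(): buf=[45 _ _ 70], head=3, tail=1, size=2
write(21): buf=[45 21 _ 70], head=3, tail=2, size=3
read(): buf=[45 21 _ _], head=0, tail=2, size=2

Answer: 45 21 _ _
0
2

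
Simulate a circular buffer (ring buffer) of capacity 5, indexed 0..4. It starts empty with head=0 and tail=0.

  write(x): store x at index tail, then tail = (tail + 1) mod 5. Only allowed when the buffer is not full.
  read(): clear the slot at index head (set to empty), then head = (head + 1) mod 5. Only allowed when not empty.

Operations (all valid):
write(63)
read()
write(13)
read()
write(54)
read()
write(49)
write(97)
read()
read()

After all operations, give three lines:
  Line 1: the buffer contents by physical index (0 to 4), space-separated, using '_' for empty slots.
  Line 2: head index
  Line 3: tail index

write(63): buf=[63 _ _ _ _], head=0, tail=1, size=1
read(): buf=[_ _ _ _ _], head=1, tail=1, size=0
write(13): buf=[_ 13 _ _ _], head=1, tail=2, size=1
read(): buf=[_ _ _ _ _], head=2, tail=2, size=0
write(54): buf=[_ _ 54 _ _], head=2, tail=3, size=1
read(): buf=[_ _ _ _ _], head=3, tail=3, size=0
write(49): buf=[_ _ _ 49 _], head=3, tail=4, size=1
write(97): buf=[_ _ _ 49 97], head=3, tail=0, size=2
read(): buf=[_ _ _ _ 97], head=4, tail=0, size=1
read(): buf=[_ _ _ _ _], head=0, tail=0, size=0

Answer: _ _ _ _ _
0
0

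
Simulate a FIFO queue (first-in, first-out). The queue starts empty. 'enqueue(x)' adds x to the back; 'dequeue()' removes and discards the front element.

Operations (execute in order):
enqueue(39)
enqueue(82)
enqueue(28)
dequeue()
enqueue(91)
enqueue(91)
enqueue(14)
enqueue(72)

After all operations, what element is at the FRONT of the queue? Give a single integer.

Answer: 82

Derivation:
enqueue(39): queue = [39]
enqueue(82): queue = [39, 82]
enqueue(28): queue = [39, 82, 28]
dequeue(): queue = [82, 28]
enqueue(91): queue = [82, 28, 91]
enqueue(91): queue = [82, 28, 91, 91]
enqueue(14): queue = [82, 28, 91, 91, 14]
enqueue(72): queue = [82, 28, 91, 91, 14, 72]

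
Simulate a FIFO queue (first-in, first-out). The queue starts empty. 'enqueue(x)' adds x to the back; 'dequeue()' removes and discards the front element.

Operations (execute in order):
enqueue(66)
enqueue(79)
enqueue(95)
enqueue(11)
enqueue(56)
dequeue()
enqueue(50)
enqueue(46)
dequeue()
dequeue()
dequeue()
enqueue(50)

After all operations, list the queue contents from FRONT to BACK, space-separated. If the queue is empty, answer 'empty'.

enqueue(66): [66]
enqueue(79): [66, 79]
enqueue(95): [66, 79, 95]
enqueue(11): [66, 79, 95, 11]
enqueue(56): [66, 79, 95, 11, 56]
dequeue(): [79, 95, 11, 56]
enqueue(50): [79, 95, 11, 56, 50]
enqueue(46): [79, 95, 11, 56, 50, 46]
dequeue(): [95, 11, 56, 50, 46]
dequeue(): [11, 56, 50, 46]
dequeue(): [56, 50, 46]
enqueue(50): [56, 50, 46, 50]

Answer: 56 50 46 50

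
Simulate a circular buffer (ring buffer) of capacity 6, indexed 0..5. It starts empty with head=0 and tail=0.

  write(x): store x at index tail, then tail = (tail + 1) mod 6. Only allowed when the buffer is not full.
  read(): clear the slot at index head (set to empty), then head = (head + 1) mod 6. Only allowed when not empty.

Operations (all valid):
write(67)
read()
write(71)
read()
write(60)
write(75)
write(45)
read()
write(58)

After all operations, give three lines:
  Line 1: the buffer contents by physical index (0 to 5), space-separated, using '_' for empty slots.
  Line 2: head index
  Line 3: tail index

write(67): buf=[67 _ _ _ _ _], head=0, tail=1, size=1
read(): buf=[_ _ _ _ _ _], head=1, tail=1, size=0
write(71): buf=[_ 71 _ _ _ _], head=1, tail=2, size=1
read(): buf=[_ _ _ _ _ _], head=2, tail=2, size=0
write(60): buf=[_ _ 60 _ _ _], head=2, tail=3, size=1
write(75): buf=[_ _ 60 75 _ _], head=2, tail=4, size=2
write(45): buf=[_ _ 60 75 45 _], head=2, tail=5, size=3
read(): buf=[_ _ _ 75 45 _], head=3, tail=5, size=2
write(58): buf=[_ _ _ 75 45 58], head=3, tail=0, size=3

Answer: _ _ _ 75 45 58
3
0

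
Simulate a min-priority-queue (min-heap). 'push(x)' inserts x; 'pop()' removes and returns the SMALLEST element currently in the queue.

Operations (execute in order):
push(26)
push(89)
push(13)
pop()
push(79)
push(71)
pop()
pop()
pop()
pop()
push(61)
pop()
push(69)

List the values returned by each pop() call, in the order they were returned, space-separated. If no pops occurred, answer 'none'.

push(26): heap contents = [26]
push(89): heap contents = [26, 89]
push(13): heap contents = [13, 26, 89]
pop() → 13: heap contents = [26, 89]
push(79): heap contents = [26, 79, 89]
push(71): heap contents = [26, 71, 79, 89]
pop() → 26: heap contents = [71, 79, 89]
pop() → 71: heap contents = [79, 89]
pop() → 79: heap contents = [89]
pop() → 89: heap contents = []
push(61): heap contents = [61]
pop() → 61: heap contents = []
push(69): heap contents = [69]

Answer: 13 26 71 79 89 61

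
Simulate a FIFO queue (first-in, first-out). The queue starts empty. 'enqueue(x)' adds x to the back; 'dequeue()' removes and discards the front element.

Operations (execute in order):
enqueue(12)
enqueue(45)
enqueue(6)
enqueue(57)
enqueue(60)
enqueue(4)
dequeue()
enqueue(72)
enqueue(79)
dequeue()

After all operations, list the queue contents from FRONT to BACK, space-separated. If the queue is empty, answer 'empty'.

enqueue(12): [12]
enqueue(45): [12, 45]
enqueue(6): [12, 45, 6]
enqueue(57): [12, 45, 6, 57]
enqueue(60): [12, 45, 6, 57, 60]
enqueue(4): [12, 45, 6, 57, 60, 4]
dequeue(): [45, 6, 57, 60, 4]
enqueue(72): [45, 6, 57, 60, 4, 72]
enqueue(79): [45, 6, 57, 60, 4, 72, 79]
dequeue(): [6, 57, 60, 4, 72, 79]

Answer: 6 57 60 4 72 79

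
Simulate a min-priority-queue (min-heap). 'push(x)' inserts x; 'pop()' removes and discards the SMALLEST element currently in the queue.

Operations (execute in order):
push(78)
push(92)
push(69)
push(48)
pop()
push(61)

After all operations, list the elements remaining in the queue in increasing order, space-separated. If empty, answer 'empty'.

push(78): heap contents = [78]
push(92): heap contents = [78, 92]
push(69): heap contents = [69, 78, 92]
push(48): heap contents = [48, 69, 78, 92]
pop() → 48: heap contents = [69, 78, 92]
push(61): heap contents = [61, 69, 78, 92]

Answer: 61 69 78 92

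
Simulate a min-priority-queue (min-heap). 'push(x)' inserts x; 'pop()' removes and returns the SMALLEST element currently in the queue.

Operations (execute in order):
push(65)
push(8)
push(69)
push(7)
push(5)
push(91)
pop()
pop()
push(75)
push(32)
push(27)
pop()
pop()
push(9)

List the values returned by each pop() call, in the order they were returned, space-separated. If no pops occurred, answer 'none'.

Answer: 5 7 8 27

Derivation:
push(65): heap contents = [65]
push(8): heap contents = [8, 65]
push(69): heap contents = [8, 65, 69]
push(7): heap contents = [7, 8, 65, 69]
push(5): heap contents = [5, 7, 8, 65, 69]
push(91): heap contents = [5, 7, 8, 65, 69, 91]
pop() → 5: heap contents = [7, 8, 65, 69, 91]
pop() → 7: heap contents = [8, 65, 69, 91]
push(75): heap contents = [8, 65, 69, 75, 91]
push(32): heap contents = [8, 32, 65, 69, 75, 91]
push(27): heap contents = [8, 27, 32, 65, 69, 75, 91]
pop() → 8: heap contents = [27, 32, 65, 69, 75, 91]
pop() → 27: heap contents = [32, 65, 69, 75, 91]
push(9): heap contents = [9, 32, 65, 69, 75, 91]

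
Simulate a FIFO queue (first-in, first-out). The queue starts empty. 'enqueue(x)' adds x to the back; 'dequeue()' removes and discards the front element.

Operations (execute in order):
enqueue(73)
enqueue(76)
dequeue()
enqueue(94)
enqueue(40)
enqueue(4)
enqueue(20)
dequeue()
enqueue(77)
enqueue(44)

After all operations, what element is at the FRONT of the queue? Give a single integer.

enqueue(73): queue = [73]
enqueue(76): queue = [73, 76]
dequeue(): queue = [76]
enqueue(94): queue = [76, 94]
enqueue(40): queue = [76, 94, 40]
enqueue(4): queue = [76, 94, 40, 4]
enqueue(20): queue = [76, 94, 40, 4, 20]
dequeue(): queue = [94, 40, 4, 20]
enqueue(77): queue = [94, 40, 4, 20, 77]
enqueue(44): queue = [94, 40, 4, 20, 77, 44]

Answer: 94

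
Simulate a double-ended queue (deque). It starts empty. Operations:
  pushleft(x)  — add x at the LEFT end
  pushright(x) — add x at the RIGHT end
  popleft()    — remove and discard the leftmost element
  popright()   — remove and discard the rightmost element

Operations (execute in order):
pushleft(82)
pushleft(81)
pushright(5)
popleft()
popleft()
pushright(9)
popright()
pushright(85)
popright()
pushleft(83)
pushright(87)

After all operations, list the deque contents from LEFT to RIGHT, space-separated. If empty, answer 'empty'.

Answer: 83 5 87

Derivation:
pushleft(82): [82]
pushleft(81): [81, 82]
pushright(5): [81, 82, 5]
popleft(): [82, 5]
popleft(): [5]
pushright(9): [5, 9]
popright(): [5]
pushright(85): [5, 85]
popright(): [5]
pushleft(83): [83, 5]
pushright(87): [83, 5, 87]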